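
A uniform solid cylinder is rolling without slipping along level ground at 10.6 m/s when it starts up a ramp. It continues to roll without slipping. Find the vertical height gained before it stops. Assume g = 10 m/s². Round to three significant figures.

The moment of inertia is (1/2)MR², giving k ≡ I/(MR²) = 0.5.
Rolling without slipping gives ω = v/R, so the total kinetic energy is ½Mv² + ½Iω² = ½(1+k)Mv² = (3/4)Mv².
At the top the kinetic energy is zero, so (3/4)Mv₀² = Mgh.
Thus h = (1+k)v₀²/(2g) = 1.5 × 10.6² / (2 × 10) ≈ 8.43 m.

h ≈ 8.43 m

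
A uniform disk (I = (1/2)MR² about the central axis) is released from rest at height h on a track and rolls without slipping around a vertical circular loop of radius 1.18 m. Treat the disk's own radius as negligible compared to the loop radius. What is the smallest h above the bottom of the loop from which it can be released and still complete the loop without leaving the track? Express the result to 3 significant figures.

For this body I = (1/2)MR², i.e. k = I/(MR²) = 0.5.
At the top, contact is just lost when gravity alone supplies the centripetal force: Mg = Mv_top²/r, i.e. v_top² = gr.
With ω = v/R, the kinetic energy at speed v is ½(1+k)Mv² = (3/4)Mv².
Energy conservation from release (height h) to the top (height 2r): Mgh = Mg(2r) + (3/4)M·gr.
Thus h_min = 2r + (1+k)r/2 = r(2 + 1.5/2) = 1.18 × 2.75 ≈ 3.25 m.

h_min ≈ 3.25 m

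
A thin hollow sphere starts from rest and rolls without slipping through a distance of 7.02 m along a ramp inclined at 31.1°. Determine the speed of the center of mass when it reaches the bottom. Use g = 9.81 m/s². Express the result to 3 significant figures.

Here I = (2/3)MR², so the shape factor k = I/(MR²) = 2/3.
Pure rolling means v = ωR; then KE = ½Mv² + ½I(v/R)² = ½(1+k)Mv² = (5/6)Mv².
The vertical drop is h = L sinθ = 7.02 × sin31.1° = 3.626 m.
Setting Mgh = (5/6)Mv² gives v = √(2gh/(1+k)) = √(2·9.81·3.626/1.667) ≈ 6.53 m/s.

v ≈ 6.53 m/s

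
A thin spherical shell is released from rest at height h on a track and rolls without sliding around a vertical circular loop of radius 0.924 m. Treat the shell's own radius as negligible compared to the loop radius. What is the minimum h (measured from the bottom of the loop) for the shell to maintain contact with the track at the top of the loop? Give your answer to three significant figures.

With I = (2/3)MR², the ratio k = I/(MR²) is 2/3.
At the top, contact is just lost when gravity alone supplies the centripetal force: Mg = Mv_top²/r, i.e. v_top² = gr.
With ω = v/R, the kinetic energy at speed v is ½(1+k)Mv² = (5/6)Mv².
Energy conservation from release (height h) to the top (height 2r): Mgh = Mg(2r) + (5/6)M·gr.
Thus h_min = 2r + (1+k)r/2 = r(2 + 1.667/2) = 0.924 × 2.833 ≈ 2.62 m.

h_min ≈ 2.62 m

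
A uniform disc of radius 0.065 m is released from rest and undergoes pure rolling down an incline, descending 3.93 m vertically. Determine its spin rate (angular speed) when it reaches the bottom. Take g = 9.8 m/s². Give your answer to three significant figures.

ω ≈ 110 rad/s

For this body I = (1/2)MR², i.e. k = I/(MR²) = 0.5.
Rolling without slipping gives ω = v/R, so the total kinetic energy is ½Mv² + ½Iω² = ½(1+k)Mv² = (3/4)Mv².
Energy conservation Mgh = ½(1+k)Mv² gives v = √(2gh/(1+k)) = √(2 × 9.8 × 3.93 / 1.5) = 7.166 m/s.
The angular speed follows from ω = v/R = 7.166/0.065 ≈ 110 rad/s.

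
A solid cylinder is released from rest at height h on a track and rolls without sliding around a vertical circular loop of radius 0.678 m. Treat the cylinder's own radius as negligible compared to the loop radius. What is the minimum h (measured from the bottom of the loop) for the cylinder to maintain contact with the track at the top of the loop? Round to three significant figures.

Here I = (1/2)MR², so the shape factor k = I/(MR²) = 0.5.
At the top of the loop, the minimum-contact condition is Mg = Mv_top²/r, so v_top² = gr.
With ω = v/R, the kinetic energy at speed v is ½(1+k)Mv² = (3/4)Mv².
Energy conservation from release (height h) to the top (height 2r): Mgh = Mg(2r) + (3/4)M·gr.
Thus h_min = 2r + (1+k)r/2 = r(2 + 1.5/2) = 0.678 × 2.75 ≈ 1.86 m.

h_min ≈ 1.86 m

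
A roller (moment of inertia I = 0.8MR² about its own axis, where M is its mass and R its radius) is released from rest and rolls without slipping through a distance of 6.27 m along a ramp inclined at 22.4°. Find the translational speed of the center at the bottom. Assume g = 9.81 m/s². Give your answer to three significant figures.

The moment of inertia is 0.8MR², giving k ≡ I/(MR²) = 0.8.
Since it rolls without slipping, ω = v/R and KE = ½Mv² + ½Iω² = ½(1+k)Mv² = (9/10)Mv².
The vertical drop is h = L sinθ = 6.27 × sin22.4° = 2.389 m.
Energy conservation: Mgh = (9/10)Mv², so v = √(2gh/(1+k)) = √(2 × 9.81 × 2.389 / 1.8) ≈ 5.10 m/s.

v ≈ 5.10 m/s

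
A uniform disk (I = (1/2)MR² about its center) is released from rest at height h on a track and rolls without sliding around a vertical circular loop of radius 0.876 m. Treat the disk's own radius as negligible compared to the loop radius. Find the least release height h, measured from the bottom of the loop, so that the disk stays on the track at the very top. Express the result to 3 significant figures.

h_min ≈ 2.41 m

The moment of inertia is (1/2)MR², giving k ≡ I/(MR²) = 0.5.
At the top, contact is just lost when gravity alone supplies the centripetal force: Mg = Mv_top²/r, i.e. v_top² = gr.
With ω = v/R, the kinetic energy at speed v is ½(1+k)Mv² = (3/4)Mv².
Energy conservation from release (height h) to the top (height 2r): Mgh = Mg(2r) + (3/4)M·gr.
Thus h_min = 2r + (1+k)r/2 = r(2 + 1.5/2) = 0.876 × 2.75 ≈ 2.41 m.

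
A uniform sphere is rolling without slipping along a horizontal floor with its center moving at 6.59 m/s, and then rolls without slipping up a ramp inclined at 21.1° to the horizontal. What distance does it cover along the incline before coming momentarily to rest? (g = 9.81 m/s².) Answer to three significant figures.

The moment of inertia is (2/5)MR², giving k ≡ I/(MR²) = 0.4.
Since it rolls without slipping, ω = v/R and KE = ½Mv² + ½Iω² = ½(1+k)Mv² = (7/10)Mv².
Setting this equal to Mgh gives the vertical rise h = (1+k)v₀²/(2g) = 1.4×6.59²/(2×9.81) = 3.099 m.
Along the incline, d = h/sinθ = 3.099/sin21.1° ≈ 8.61 m.

d ≈ 8.61 m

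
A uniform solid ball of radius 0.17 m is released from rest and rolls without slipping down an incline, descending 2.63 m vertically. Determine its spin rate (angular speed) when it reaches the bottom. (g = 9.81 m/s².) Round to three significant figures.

ω ≈ 35.7 rad/s

The moment of inertia is (2/5)MR², giving k ≡ I/(MR²) = 0.4.
Since it rolls without slipping, ω = v/R and KE = ½Mv² + ½Iω² = ½(1+k)Mv² = (7/10)Mv².
Energy conservation Mgh = ½(1+k)Mv² gives v = √(2gh/(1+k)) = √(2 × 9.81 × 2.63 / 1.4) = 6.071 m/s.
Then ω = v/R = 6.071 / 0.17 ≈ 35.7 rad/s.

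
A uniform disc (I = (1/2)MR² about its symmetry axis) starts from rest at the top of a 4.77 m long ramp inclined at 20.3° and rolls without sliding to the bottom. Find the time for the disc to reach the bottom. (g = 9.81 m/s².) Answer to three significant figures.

For this body I = (1/2)MR², i.e. k = I/(MR²) = 0.5.
Along the incline Mg sinθ − f = Ma, and torque about the center fR = Iα = kMR²(a/R) gives f = kMa.
Hence a = g sinθ/(1+k) = 9.81×sin20.3°/1.5 = 2.269 m/s².
Starting from rest, L = ½at², so t = √(2L/a) = √(2×4.77/2.269) ≈ 2.05 s.

t ≈ 2.05 s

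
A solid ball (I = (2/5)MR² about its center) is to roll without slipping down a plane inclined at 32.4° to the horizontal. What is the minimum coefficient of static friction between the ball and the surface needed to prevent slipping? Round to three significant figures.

With I = (2/5)MR², the ratio k = I/(MR²) is 0.4.
Translational: Mg sinθ − f = Ma. Rotational about the CM: fR = Iα = kMRa, so f = kMa.
These give a = g sinθ/(1+k) and the required friction f = kMg sinθ/(1+k).
With N = Mg cosθ, the no-slip condition f ≤ μN gives μ_min = f/N = k tanθ/(1+k).
μ_min = 0.4 × tan32.4° / 1.4 ≈ 0.181.

μ_min ≈ 0.181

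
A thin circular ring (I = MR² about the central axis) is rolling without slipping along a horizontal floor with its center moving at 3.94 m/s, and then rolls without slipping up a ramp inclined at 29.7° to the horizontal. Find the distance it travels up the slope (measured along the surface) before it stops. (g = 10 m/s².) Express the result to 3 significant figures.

d ≈ 3.13 m

Here I = MR², so the shape factor k = I/(MR²) = 1.
Pure rolling means v = ωR; then KE = ½Mv² + ½I(v/R)² = ½(1+k)Mv² = Mv².
Setting this equal to Mgh gives the vertical rise h = (1+k)v₀²/(2g) = 2×3.94²/(2×10) = 1.552 m.
The distance along the slope is d = h/sinθ = 1.552/sin29.7° ≈ 3.13 m.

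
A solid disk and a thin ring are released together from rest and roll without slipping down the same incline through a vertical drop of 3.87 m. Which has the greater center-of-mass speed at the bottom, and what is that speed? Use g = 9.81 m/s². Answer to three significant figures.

the solid disk, at v ≈ 7.11 m/s

For rolling without slipping, Mgh = ½(1+k)Mv² where k = I/(MR²), so v = √(2gh/(1+k)).
Solid disk: k = 0.5, giving v = √(2×9.81×3.87/1.5) = 7.115 m/s.
Thin ring: k = 1, giving v = √(2×9.81×3.87/2) = 6.162 m/s.
The smaller k wins: the solid disk, at ≈ 7.11 m/s.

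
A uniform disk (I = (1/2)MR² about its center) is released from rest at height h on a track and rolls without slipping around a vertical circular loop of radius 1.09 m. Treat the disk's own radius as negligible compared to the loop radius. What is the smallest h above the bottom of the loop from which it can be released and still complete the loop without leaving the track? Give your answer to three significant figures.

h_min ≈ 3.00 m

With I = (1/2)MR², the ratio k = I/(MR²) is 0.5.
At the top, contact is just lost when gravity alone supplies the centripetal force: Mg = Mv_top²/r, i.e. v_top² = gr.
With ω = v/R, the kinetic energy at speed v is ½(1+k)Mv² = (3/4)Mv².
Energy conservation from release (height h) to the top (height 2r): Mgh = Mg(2r) + (3/4)M·gr.
Thus h_min = 2r + (1+k)r/2 = r(2 + 1.5/2) = 1.09 × 2.75 ≈ 3.00 m.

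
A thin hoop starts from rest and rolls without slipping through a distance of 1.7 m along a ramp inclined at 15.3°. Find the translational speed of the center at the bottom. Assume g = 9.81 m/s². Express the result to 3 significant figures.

v ≈ 2.10 m/s

For this body I = MR², i.e. k = I/(MR²) = 1.
Since it rolls without slipping, ω = v/R and KE = ½Mv² + ½Iω² = ½(1+k)Mv² = Mv².
The vertical drop is h = L sinθ = 1.7 × sin15.3° = 0.4486 m.
Setting Mgh = Mv² gives v = √(2gh/(1+k)) = √(2·9.81·0.4486/2) ≈ 2.10 m/s.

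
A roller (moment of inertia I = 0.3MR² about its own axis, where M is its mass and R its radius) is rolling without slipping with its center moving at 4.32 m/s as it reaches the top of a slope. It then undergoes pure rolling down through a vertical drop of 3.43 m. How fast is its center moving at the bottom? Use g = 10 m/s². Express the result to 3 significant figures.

v ≈ 8.45 m/s

For this body I = 0.3MR², i.e. k = I/(MR²) = 0.3.
Pure rolling means v = ωR; then KE = ½Mv² + ½I(v/R)² = ½(1+k)Mv² = (13/20)Mv².
Conserving energy between top and bottom: (13/20)Mv² = (13/20)Mv₀² + Mgh, hence v² = v₀² + 2gh/(1+k).
v = √(4.32² + 2×10×3.43/1.3) = √71.43 ≈ 8.45 m/s.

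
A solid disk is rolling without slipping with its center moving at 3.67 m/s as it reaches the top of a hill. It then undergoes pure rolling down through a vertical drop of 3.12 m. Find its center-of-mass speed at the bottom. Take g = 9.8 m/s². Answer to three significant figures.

The moment of inertia is (1/2)MR², giving k ≡ I/(MR²) = 0.5.
Pure rolling means v = ωR; then KE = ½Mv² + ½I(v/R)² = ½(1+k)Mv² = (3/4)Mv².
Conserving energy between top and bottom: (3/4)Mv² = (3/4)Mv₀² + Mgh, hence v² = v₀² + 2gh/(1+k).
v = √(3.67² + 2×9.8×3.12/1.5) = √54.24 ≈ 7.36 m/s.

v ≈ 7.36 m/s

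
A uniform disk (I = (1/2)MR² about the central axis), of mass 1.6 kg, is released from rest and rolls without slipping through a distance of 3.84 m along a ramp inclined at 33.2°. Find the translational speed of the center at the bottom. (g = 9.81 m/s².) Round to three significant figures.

With I = (1/2)MR², the ratio k = I/(MR²) is 0.5.
The rolling condition ω = v/R makes the rotational term ½I(v/R)² = ½kMv², so KE_total = ½(1+k)Mv² = (3/4)Mv².
The vertical drop is h = L sinθ = 3.84 × sin33.2° = 2.103 m.
Setting Mgh = (3/4)Mv² gives v = √(2gh/(1+k)) = √(2·9.81·2.103/1.5) ≈ 5.24 m/s.

v ≈ 5.24 m/s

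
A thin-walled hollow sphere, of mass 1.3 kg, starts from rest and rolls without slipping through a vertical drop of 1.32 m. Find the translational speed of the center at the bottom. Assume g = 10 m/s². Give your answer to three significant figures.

v ≈ 3.98 m/s

With I = (2/3)MR², the ratio k = I/(MR²) is 2/3.
Rolling without slipping gives ω = v/R, so the total kinetic energy is ½Mv² + ½Iω² = ½(1+k)Mv² = (5/6)Mv².
Setting Mgh = (5/6)Mv² gives v = √(2gh/(1+k)) = √(2·10·1.32/1.667) ≈ 3.98 m/s.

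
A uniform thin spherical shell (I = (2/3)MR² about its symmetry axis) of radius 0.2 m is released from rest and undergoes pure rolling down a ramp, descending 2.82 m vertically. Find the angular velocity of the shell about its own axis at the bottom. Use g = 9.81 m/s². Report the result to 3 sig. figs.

With I = (2/3)MR², the ratio k = I/(MR²) is 2/3.
Since it rolls without slipping, ω = v/R and KE = ½Mv² + ½Iω² = ½(1+k)Mv² = (5/6)Mv².
Energy conservation Mgh = ½(1+k)Mv² gives v = √(2gh/(1+k)) = √(2 × 9.81 × 2.82 / 1.667) = 5.762 m/s.
Then ω = v/R = 5.762 / 0.2 ≈ 28.8 rad/s.

ω ≈ 28.8 rad/s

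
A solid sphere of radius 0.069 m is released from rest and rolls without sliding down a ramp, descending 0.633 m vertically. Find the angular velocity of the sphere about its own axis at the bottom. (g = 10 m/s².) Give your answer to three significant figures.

ω ≈ 43.6 rad/s

For this body I = (2/5)MR², i.e. k = I/(MR²) = 0.4.
Rolling without slipping gives ω = v/R, so the total kinetic energy is ½Mv² + ½Iω² = ½(1+k)Mv² = (7/10)Mv².
Energy conservation Mgh = ½(1+k)Mv² gives v = √(2gh/(1+k)) = √(2 × 10 × 0.633 / 1.4) = 3.007 m/s.
Then ω = v/R = 3.007 / 0.069 ≈ 43.6 rad/s.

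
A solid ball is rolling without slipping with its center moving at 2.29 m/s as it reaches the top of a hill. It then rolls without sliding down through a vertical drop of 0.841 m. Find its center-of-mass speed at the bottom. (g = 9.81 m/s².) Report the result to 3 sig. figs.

v ≈ 4.13 m/s

For this body I = (2/5)MR², i.e. k = I/(MR²) = 0.4.
Rolling without slipping gives ω = v/R, so the total kinetic energy is ½Mv² + ½Iω² = ½(1+k)Mv² = (7/10)Mv².
Energy conservation: (7/10)Mv₀² + Mgh = (7/10)Mv², so v² = v₀² + 2gh/(1+k).
v = √(2.29² + 2×9.81×0.841/1.4) = √17.03 ≈ 4.13 m/s.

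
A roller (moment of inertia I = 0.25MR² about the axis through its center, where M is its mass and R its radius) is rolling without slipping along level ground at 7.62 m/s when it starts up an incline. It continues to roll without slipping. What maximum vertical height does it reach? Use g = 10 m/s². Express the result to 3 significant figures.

For this body I = 0.25MR², i.e. k = I/(MR²) = 0.25.
The rolling condition ω = v/R makes the rotational term ½I(v/R)² = ½kMv², so KE_total = ½(1+k)Mv² = (5/8)Mv².
All of this converts to potential energy at the highest point: (5/8)Mv₀² = Mgh.
Thus h = (1+k)v₀²/(2g) = 1.25 × 7.62² / (2 × 10) ≈ 3.63 m.

h ≈ 3.63 m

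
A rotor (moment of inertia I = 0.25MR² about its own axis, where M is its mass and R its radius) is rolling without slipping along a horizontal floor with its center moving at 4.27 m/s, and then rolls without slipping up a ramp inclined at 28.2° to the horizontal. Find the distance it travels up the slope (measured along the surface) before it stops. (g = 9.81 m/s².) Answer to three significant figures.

d ≈ 2.46 m

The moment of inertia is 0.25MR², giving k ≡ I/(MR²) = 0.25.
The rolling condition ω = v/R makes the rotational term ½I(v/R)² = ½kMv², so KE_total = ½(1+k)Mv² = (5/8)Mv².
Setting this equal to Mgh gives the vertical rise h = (1+k)v₀²/(2g) = 1.25×4.27²/(2×9.81) = 1.162 m.
The distance along the slope is d = h/sinθ = 1.162/sin28.2° ≈ 2.46 m.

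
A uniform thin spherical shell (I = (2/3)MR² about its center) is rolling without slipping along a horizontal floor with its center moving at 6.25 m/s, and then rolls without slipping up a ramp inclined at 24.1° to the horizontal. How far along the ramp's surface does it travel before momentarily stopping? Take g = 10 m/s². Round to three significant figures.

d ≈ 7.97 m

With I = (2/3)MR², the ratio k = I/(MR²) is 2/3.
Since it rolls without slipping, ω = v/R and KE = ½Mv² + ½Iω² = ½(1+k)Mv² = (5/6)Mv².
Setting this equal to Mgh gives the vertical rise h = (1+k)v₀²/(2g) = 1.667×6.25²/(2×10) = 3.255 m.
Along the incline, d = h/sinθ = 3.255/sin24.1° ≈ 7.97 m.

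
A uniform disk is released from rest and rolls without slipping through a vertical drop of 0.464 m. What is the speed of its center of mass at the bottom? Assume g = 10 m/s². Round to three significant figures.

For this body I = (1/2)MR², i.e. k = I/(MR²) = 0.5.
Pure rolling means v = ωR; then KE = ½Mv² + ½I(v/R)² = ½(1+k)Mv² = (3/4)Mv².
Setting Mgh = (3/4)Mv² gives v = √(2gh/(1+k)) = √(2·10·0.464/1.5) ≈ 2.49 m/s.

v ≈ 2.49 m/s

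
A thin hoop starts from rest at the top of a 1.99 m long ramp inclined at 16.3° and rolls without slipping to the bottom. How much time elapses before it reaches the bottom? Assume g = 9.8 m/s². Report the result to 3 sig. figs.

The moment of inertia is MR², giving k ≡ I/(MR²) = 1.
Along the incline Mg sinθ − f = Ma, and torque about the center fR = Iα = kMR²(a/R) gives f = kMa.
Hence a = g sinθ/(1+k) = 9.8×sin16.3°/2 = 1.375 m/s².
Starting from rest, L = ½at², so t = √(2L/a) = √(2×1.99/1.375) ≈ 1.70 s.

t ≈ 1.70 s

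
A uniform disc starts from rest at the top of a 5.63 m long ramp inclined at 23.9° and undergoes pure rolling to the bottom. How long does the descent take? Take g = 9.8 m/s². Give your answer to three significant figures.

t ≈ 2.06 s

For this body I = (1/2)MR², i.e. k = I/(MR²) = 0.5.
Translational: Mg sinθ − f = Ma. Rotational about the CM: fR = Iα = kMRa, so f = kMa.
Hence a = g sinθ/(1+k) = 9.8×sin23.9°/1.5 = 2.647 m/s².
With constant a from rest, t = √(2L/a) = √(2·5.63/2.647) ≈ 2.06 s.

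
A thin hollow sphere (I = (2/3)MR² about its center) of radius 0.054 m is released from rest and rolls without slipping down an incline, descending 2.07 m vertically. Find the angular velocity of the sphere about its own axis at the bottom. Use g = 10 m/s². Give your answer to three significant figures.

ω ≈ 92.3 rad/s

The moment of inertia is (2/3)MR², giving k ≡ I/(MR²) = 2/3.
Rolling without slipping gives ω = v/R, so the total kinetic energy is ½Mv² + ½Iω² = ½(1+k)Mv² = (5/6)Mv².
Energy conservation Mgh = ½(1+k)Mv² gives v = √(2gh/(1+k)) = √(2 × 10 × 2.07 / 1.667) = 4.984 m/s.
Then ω = v/R = 4.984 / 0.054 ≈ 92.3 rad/s.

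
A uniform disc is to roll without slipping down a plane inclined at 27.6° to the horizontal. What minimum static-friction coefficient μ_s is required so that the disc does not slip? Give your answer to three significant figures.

μ_min ≈ 0.174

With I = (1/2)MR², the ratio k = I/(MR²) is 0.5.
Newton's second law down the slope: Mg sinθ − f = Ma. The torque equation fR = Iα (with α = a/R) gives f = kMa.
These give a = g sinθ/(1+k) and the required friction f = kMg sinθ/(1+k).
With N = Mg cosθ, the no-slip condition f ≤ μN gives μ_min = f/N = k tanθ/(1+k).
μ_min = 0.5 × tan27.6° / 1.5 ≈ 0.174.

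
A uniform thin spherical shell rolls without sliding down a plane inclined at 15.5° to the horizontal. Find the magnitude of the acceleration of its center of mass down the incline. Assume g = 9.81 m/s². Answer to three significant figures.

a ≈ 1.57 m/s²

Here I = (2/3)MR², so the shape factor k = I/(MR²) = 2/3.
Along the incline Mg sinθ − f = Ma, and torque about the center fR = Iα = kMR²(a/R) gives f = kMa.
Eliminating f: Mg sinθ = (1+k)Ma, so a = g sinθ/(1+k) = 9.81 × sin15.5° / 1.667 ≈ 1.57 m/s².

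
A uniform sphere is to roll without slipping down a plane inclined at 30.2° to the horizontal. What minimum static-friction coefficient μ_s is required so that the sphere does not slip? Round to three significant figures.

μ_min ≈ 0.166

The moment of inertia is (2/5)MR², giving k ≡ I/(MR²) = 0.4.
Along the incline Mg sinθ − f = Ma, and torque about the center fR = Iα = kMR²(a/R) gives f = kMa.
These give a = g sinθ/(1+k) and the required friction f = kMg sinθ/(1+k).
The normal force is N = Mg cosθ, so μ_min = f/N = k tanθ/(1+k).
μ_min = 0.4 × tan30.2° / 1.4 ≈ 0.166.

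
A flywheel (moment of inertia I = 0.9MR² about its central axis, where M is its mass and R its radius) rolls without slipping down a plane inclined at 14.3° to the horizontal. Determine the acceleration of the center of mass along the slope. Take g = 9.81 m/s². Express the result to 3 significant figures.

a ≈ 1.28 m/s²

Here I = 0.9MR², so the shape factor k = I/(MR²) = 0.9.
Newton's second law down the slope: Mg sinθ − f = Ma. The torque equation fR = Iα (with α = a/R) gives f = kMa.
Eliminating f: Mg sinθ = (1+k)Ma, so a = g sinθ/(1+k) = 9.81 × sin14.3° / 1.9 ≈ 1.28 m/s².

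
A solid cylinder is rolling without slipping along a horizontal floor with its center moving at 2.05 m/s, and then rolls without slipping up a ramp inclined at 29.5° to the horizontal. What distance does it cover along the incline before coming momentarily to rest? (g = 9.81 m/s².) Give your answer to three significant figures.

The moment of inertia is (1/2)MR², giving k ≡ I/(MR²) = 0.5.
The rolling condition ω = v/R makes the rotational term ½I(v/R)² = ½kMv², so KE_total = ½(1+k)Mv² = (3/4)Mv².
Setting this equal to Mgh gives the vertical rise h = (1+k)v₀²/(2g) = 1.5×2.05²/(2×9.81) = 0.3213 m.
Along the incline, d = h/sinθ = 0.3213/sin29.5° ≈ 0.652 m.

d ≈ 0.652 m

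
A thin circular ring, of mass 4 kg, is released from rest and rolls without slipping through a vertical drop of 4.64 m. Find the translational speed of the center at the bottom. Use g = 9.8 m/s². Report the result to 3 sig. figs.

The moment of inertia is MR², giving k ≡ I/(MR²) = 1.
Rolling without slipping gives ω = v/R, so the total kinetic energy is ½Mv² + ½Iω² = ½(1+k)Mv² = Mv².
Energy conservation: Mgh = Mv², so v = √(2gh/(1+k)) = √(2 × 9.8 × 4.64 / 2) ≈ 6.74 m/s.

v ≈ 6.74 m/s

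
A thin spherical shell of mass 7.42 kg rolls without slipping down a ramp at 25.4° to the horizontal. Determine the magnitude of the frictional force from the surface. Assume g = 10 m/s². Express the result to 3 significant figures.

f ≈ 12.7 N

The moment of inertia is (2/3)MR², giving k ≡ I/(MR²) = 2/3.
Translational: Mg sinθ − f = Ma. Rotational about the CM: fR = Iα = kMRa, so f = kMa.
Combining, a = g sinθ/(1+k) and f = kMa = kMg sinθ/(1+k).
f = (2/3) × 7.42 × 10 × sin25.4° / 1.667 ≈ 12.7 N.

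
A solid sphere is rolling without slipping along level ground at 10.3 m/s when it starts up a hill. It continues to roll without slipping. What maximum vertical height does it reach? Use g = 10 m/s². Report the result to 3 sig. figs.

With I = (2/5)MR², the ratio k = I/(MR²) is 0.4.
Pure rolling means v = ωR; then KE = ½Mv² + ½I(v/R)² = ½(1+k)Mv² = (7/10)Mv².
All of this converts to potential energy at the highest point: (7/10)Mv₀² = Mgh.
Thus h = (1+k)v₀²/(2g) = 1.4 × 10.3² / (2 × 10) ≈ 7.43 m.

h ≈ 7.43 m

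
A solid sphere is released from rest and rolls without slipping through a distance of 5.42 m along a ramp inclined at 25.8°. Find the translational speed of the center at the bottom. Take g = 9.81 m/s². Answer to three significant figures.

v ≈ 5.75 m/s

Here I = (2/5)MR², so the shape factor k = I/(MR²) = 0.4.
The rolling condition ω = v/R makes the rotational term ½I(v/R)² = ½kMv², so KE_total = ½(1+k)Mv² = (7/10)Mv².
The vertical drop is h = L sinθ = 5.42 × sin25.8° = 2.359 m.
Energy conservation: Mgh = (7/10)Mv², so v = √(2gh/(1+k)) = √(2 × 9.81 × 2.359 / 1.4) ≈ 5.75 m/s.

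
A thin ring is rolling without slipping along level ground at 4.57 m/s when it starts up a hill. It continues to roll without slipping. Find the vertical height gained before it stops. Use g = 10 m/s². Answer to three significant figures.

h ≈ 2.09 m

The moment of inertia is MR², giving k ≡ I/(MR²) = 1.
Since it rolls without slipping, ω = v/R and KE = ½Mv² + ½Iω² = ½(1+k)Mv² = Mv².
At the top the kinetic energy is zero, so Mv₀² = Mgh.
Thus h = (1+k)v₀²/(2g) = 2 × 4.57² / (2 × 10) ≈ 2.09 m.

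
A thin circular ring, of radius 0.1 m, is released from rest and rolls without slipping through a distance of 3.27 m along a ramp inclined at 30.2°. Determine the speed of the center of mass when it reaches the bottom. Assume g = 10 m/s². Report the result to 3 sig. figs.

The moment of inertia is MR², giving k ≡ I/(MR²) = 1.
The rolling condition ω = v/R makes the rotational term ½I(v/R)² = ½kMv², so KE_total = ½(1+k)Mv² = Mv².
The vertical drop is h = L sinθ = 3.27 × sin30.2° = 1.645 m.
Setting Mgh = Mv² gives v = √(2gh/(1+k)) = √(2·10·1.645/2) ≈ 4.06 m/s.

v ≈ 4.06 m/s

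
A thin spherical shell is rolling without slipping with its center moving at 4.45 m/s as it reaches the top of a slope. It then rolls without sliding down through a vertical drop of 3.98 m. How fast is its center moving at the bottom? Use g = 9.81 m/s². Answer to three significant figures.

With I = (2/3)MR², the ratio k = I/(MR²) is 2/3.
The rolling condition ω = v/R makes the rotational term ½I(v/R)² = ½kMv², so KE_total = ½(1+k)Mv² = (5/6)Mv².
Conserving energy between top and bottom: (5/6)Mv² = (5/6)Mv₀² + Mgh, hence v² = v₀² + 2gh/(1+k).
v = √(4.45² + 2×9.81×3.98/1.667) = √66.66 ≈ 8.16 m/s.

v ≈ 8.16 m/s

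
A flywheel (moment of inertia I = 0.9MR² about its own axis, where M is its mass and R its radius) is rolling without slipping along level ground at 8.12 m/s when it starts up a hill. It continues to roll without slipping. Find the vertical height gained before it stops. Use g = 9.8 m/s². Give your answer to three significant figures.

h ≈ 6.39 m

For this body I = 0.9MR², i.e. k = I/(MR²) = 0.9.
Rolling without slipping gives ω = v/R, so the total kinetic energy is ½Mv² + ½Iω² = ½(1+k)Mv² = (19/20)Mv².
At the top the kinetic energy is zero, so (19/20)Mv₀² = Mgh.
Thus h = (1+k)v₀²/(2g) = 1.9 × 8.12² / (2 × 9.8) ≈ 6.39 m.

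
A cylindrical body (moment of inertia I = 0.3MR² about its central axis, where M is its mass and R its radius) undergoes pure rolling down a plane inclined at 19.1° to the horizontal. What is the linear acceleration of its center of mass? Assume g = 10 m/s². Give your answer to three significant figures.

Here I = 0.3MR², so the shape factor k = I/(MR²) = 0.3.
Along the incline Mg sinθ − f = Ma, and torque about the center fR = Iα = kMR²(a/R) gives f = kMa.
Eliminating f: Mg sinθ = (1+k)Ma, so a = g sinθ/(1+k) = 10 × sin19.1° / 1.3 ≈ 2.52 m/s².

a ≈ 2.52 m/s²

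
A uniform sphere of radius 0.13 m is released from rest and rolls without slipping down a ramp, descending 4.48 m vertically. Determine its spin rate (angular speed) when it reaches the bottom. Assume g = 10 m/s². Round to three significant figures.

ω ≈ 61.5 rad/s

With I = (2/5)MR², the ratio k = I/(MR²) is 0.4.
Pure rolling means v = ωR; then KE = ½Mv² + ½I(v/R)² = ½(1+k)Mv² = (7/10)Mv².
Energy conservation Mgh = ½(1+k)Mv² gives v = √(2gh/(1+k)) = √(2 × 10 × 4.48 / 1.4) = 8 m/s.
Then ω = v/R = 8 / 0.13 ≈ 61.5 rad/s.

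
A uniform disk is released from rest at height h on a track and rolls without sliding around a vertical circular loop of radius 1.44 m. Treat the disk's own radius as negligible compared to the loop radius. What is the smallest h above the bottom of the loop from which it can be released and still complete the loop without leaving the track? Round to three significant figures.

The moment of inertia is (1/2)MR², giving k ≡ I/(MR²) = 0.5.
At the top of the loop, the minimum-contact condition is Mg = Mv_top²/r, so v_top² = gr.
With ω = v/R, the kinetic energy at speed v is ½(1+k)Mv² = (3/4)Mv².
Energy conservation from release (height h) to the top (height 2r): Mgh = Mg(2r) + (3/4)M·gr.
Thus h_min = 2r + (1+k)r/2 = r(2 + 1.5/2) = 1.44 × 2.75 ≈ 3.96 m.

h_min ≈ 3.96 m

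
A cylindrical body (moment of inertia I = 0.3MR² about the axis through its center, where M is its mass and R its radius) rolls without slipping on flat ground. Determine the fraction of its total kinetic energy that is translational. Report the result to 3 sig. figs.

fraction ≈ 0.769

The moment of inertia is 0.3MR², giving k ≡ I/(MR²) = 0.3.
With ω = v/R, KE_trans = ½Mv² and KE_rot = ½Iω² = ½kMv², so KE_total = ½(1+k)Mv².
The translational fraction is therefore 1/(1+k) = 1/1.3 ≈ 0.769.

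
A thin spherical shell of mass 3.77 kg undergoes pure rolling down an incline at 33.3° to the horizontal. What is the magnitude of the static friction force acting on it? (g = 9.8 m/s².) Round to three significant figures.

f ≈ 8.11 N

The moment of inertia is (2/3)MR², giving k ≡ I/(MR²) = 2/3.
Along the incline Mg sinθ − f = Ma, and torque about the center fR = Iα = kMR²(a/R) gives f = kMa.
Combining, a = g sinθ/(1+k) and f = kMa = kMg sinθ/(1+k).
f = (2/3) × 3.77 × 9.8 × sin33.3° / 1.667 ≈ 8.11 N.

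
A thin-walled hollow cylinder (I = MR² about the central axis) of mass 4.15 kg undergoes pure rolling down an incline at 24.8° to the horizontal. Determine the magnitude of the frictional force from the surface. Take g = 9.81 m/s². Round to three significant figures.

For this body I = MR², i.e. k = I/(MR²) = 1.
Newton's second law down the slope: Mg sinθ − f = Ma. The torque equation fR = Iα (with α = a/R) gives f = kMa.
Combining, a = g sinθ/(1+k) and f = kMa = kMg sinθ/(1+k).
f = 1 × 4.15 × 9.81 × sin24.8° / 2 ≈ 8.54 N.

f ≈ 8.54 N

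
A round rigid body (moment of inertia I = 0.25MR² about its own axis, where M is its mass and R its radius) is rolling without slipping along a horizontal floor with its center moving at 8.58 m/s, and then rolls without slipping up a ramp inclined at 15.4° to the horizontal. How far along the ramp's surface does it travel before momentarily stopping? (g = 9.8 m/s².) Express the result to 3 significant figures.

d ≈ 17.7 m

For this body I = 0.25MR², i.e. k = I/(MR²) = 0.25.
The rolling condition ω = v/R makes the rotational term ½I(v/R)² = ½kMv², so KE_total = ½(1+k)Mv² = (5/8)Mv².
Setting this equal to Mgh gives the vertical rise h = (1+k)v₀²/(2g) = 1.25×8.58²/(2×9.8) = 4.695 m.
Along the incline, d = h/sinθ = 4.695/sin15.4° ≈ 17.7 m.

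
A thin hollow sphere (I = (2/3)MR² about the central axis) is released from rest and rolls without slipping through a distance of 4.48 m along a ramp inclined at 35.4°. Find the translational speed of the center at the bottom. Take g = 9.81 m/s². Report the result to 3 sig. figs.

For this body I = (2/3)MR², i.e. k = I/(MR²) = 2/3.
Rolling without slipping gives ω = v/R, so the total kinetic energy is ½Mv² + ½Iω² = ½(1+k)Mv² = (5/6)Mv².
The vertical drop is h = L sinθ = 4.48 × sin35.4° = 2.595 m.
Setting Mgh = (5/6)Mv² gives v = √(2gh/(1+k)) = √(2·9.81·2.595/1.667) ≈ 5.53 m/s.

v ≈ 5.53 m/s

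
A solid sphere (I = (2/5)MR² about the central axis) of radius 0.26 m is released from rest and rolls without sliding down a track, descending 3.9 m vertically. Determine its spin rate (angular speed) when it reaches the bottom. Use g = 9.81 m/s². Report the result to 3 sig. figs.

For this body I = (2/5)MR², i.e. k = I/(MR²) = 0.4.
The rolling condition ω = v/R makes the rotational term ½I(v/R)² = ½kMv², so KE_total = ½(1+k)Mv² = (7/10)Mv².
Energy conservation Mgh = ½(1+k)Mv² gives v = √(2gh/(1+k)) = √(2 × 9.81 × 3.9 / 1.4) = 7.393 m/s.
Then ω = v/R = 7.393 / 0.26 ≈ 28.4 rad/s.

ω ≈ 28.4 rad/s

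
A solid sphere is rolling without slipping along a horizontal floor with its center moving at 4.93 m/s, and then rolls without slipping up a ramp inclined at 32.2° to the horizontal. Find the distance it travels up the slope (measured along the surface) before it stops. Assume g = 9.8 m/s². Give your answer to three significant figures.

d ≈ 3.26 m

With I = (2/5)MR², the ratio k = I/(MR²) is 0.4.
The rolling condition ω = v/R makes the rotational term ½I(v/R)² = ½kMv², so KE_total = ½(1+k)Mv² = (7/10)Mv².
Setting this equal to Mgh gives the vertical rise h = (1+k)v₀²/(2g) = 1.4×4.93²/(2×9.8) = 1.736 m.
Along the incline, d = h/sinθ = 1.736/sin32.2° ≈ 3.26 m.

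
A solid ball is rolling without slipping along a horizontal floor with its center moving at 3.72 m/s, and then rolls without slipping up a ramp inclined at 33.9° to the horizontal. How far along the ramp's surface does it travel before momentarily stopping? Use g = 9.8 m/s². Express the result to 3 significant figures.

With I = (2/5)MR², the ratio k = I/(MR²) is 0.4.
The rolling condition ω = v/R makes the rotational term ½I(v/R)² = ½kMv², so KE_total = ½(1+k)Mv² = (7/10)Mv².
Setting this equal to Mgh gives the vertical rise h = (1+k)v₀²/(2g) = 1.4×3.72²/(2×9.8) = 0.9885 m.
The distance along the slope is d = h/sinθ = 0.9885/sin33.9° ≈ 1.77 m.

d ≈ 1.77 m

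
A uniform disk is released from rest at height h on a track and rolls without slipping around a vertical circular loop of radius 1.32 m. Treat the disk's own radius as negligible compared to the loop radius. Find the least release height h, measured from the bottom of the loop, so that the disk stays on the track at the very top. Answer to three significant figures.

Here I = (1/2)MR², so the shape factor k = I/(MR²) = 0.5.
At the top, contact is just lost when gravity alone supplies the centripetal force: Mg = Mv_top²/r, i.e. v_top² = gr.
With ω = v/R, the kinetic energy at speed v is ½(1+k)Mv² = (3/4)Mv².
Energy conservation from release (height h) to the top (height 2r): Mgh = Mg(2r) + (3/4)M·gr.
Thus h_min = 2r + (1+k)r/2 = r(2 + 1.5/2) = 1.32 × 2.75 ≈ 3.63 m.

h_min ≈ 3.63 m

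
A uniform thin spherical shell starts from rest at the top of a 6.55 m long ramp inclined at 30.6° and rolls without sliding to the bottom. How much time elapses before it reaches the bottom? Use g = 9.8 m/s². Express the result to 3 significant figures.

t ≈ 2.09 s

With I = (2/3)MR², the ratio k = I/(MR²) is 2/3.
Newton's second law down the slope: Mg sinθ − f = Ma. The torque equation fR = Iα (with α = a/R) gives f = kMa.
Hence a = g sinθ/(1+k) = 9.8×sin30.6°/1.667 = 2.993 m/s².
Starting from rest, L = ½at², so t = √(2L/a) = √(2×6.55/2.993) ≈ 2.09 s.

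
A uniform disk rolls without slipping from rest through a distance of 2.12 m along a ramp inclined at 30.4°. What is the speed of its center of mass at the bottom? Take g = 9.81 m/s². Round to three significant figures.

With I = (1/2)MR², the ratio k = I/(MR²) is 0.5.
Pure rolling means v = ωR; then KE = ½Mv² + ½I(v/R)² = ½(1+k)Mv² = (3/4)Mv².
The vertical drop is h = L sinθ = 2.12 × sin30.4° = 1.073 m.
Energy conservation: Mgh = (3/4)Mv², so v = √(2gh/(1+k)) = √(2 × 9.81 × 1.073 / 1.5) ≈ 3.75 m/s.

v ≈ 3.75 m/s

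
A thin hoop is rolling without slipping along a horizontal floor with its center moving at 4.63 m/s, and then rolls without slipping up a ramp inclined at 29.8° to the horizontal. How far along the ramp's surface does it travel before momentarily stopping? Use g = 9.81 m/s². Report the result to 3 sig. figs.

With I = MR², the ratio k = I/(MR²) is 1.
The rolling condition ω = v/R makes the rotational term ½I(v/R)² = ½kMv², so KE_total = ½(1+k)Mv² = Mv².
Setting this equal to Mgh gives the vertical rise h = (1+k)v₀²/(2g) = 2×4.63²/(2×9.81) = 2.185 m.
The distance along the slope is d = h/sinθ = 2.185/sin29.8° ≈ 4.40 m.

d ≈ 4.40 m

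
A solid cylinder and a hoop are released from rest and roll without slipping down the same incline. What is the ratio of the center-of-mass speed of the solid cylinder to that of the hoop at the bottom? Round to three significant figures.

v_ratio ≈ 1.15

Each satisfies Mgh = ½(1+k)Mv² with k = I/(MR²), so v ∝ 1/√(1+k).
For the solid cylinder k = 0.5; for the hoop k = 1.
v₁/v₂ = √((1+k₂)/(1+k₁)) = √(2/1.5) ≈ 1.15.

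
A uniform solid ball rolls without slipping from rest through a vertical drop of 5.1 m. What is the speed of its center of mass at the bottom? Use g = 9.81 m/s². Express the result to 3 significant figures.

v ≈ 8.45 m/s

The moment of inertia is (2/5)MR², giving k ≡ I/(MR²) = 0.4.
Pure rolling means v = ωR; then KE = ½Mv² + ½I(v/R)² = ½(1+k)Mv² = (7/10)Mv².
Energy conservation: Mgh = (7/10)Mv², so v = √(2gh/(1+k)) = √(2 × 9.81 × 5.1 / 1.4) ≈ 8.45 m/s.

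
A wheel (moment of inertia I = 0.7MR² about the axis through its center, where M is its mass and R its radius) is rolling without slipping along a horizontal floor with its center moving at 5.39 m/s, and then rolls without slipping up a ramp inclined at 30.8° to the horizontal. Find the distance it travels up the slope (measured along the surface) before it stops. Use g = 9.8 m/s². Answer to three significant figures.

d ≈ 4.92 m

With I = 0.7MR², the ratio k = I/(MR²) is 0.7.
The rolling condition ω = v/R makes the rotational term ½I(v/R)² = ½kMv², so KE_total = ½(1+k)Mv² = (17/20)Mv².
Setting this equal to Mgh gives the vertical rise h = (1+k)v₀²/(2g) = 1.7×5.39²/(2×9.8) = 2.52 m.
The distance along the slope is d = h/sinθ = 2.52/sin30.8° ≈ 4.92 m.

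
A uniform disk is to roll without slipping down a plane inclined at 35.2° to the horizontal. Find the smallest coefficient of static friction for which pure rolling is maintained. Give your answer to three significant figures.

μ_min ≈ 0.235

For this body I = (1/2)MR², i.e. k = I/(MR²) = 0.5.
Along the incline Mg sinθ − f = Ma, and torque about the center fR = Iα = kMR²(a/R) gives f = kMa.
These give a = g sinθ/(1+k) and the required friction f = kMg sinθ/(1+k).
With N = Mg cosθ, the no-slip condition f ≤ μN gives μ_min = f/N = k tanθ/(1+k).
μ_min = 0.5 × tan35.2° / 1.5 ≈ 0.235.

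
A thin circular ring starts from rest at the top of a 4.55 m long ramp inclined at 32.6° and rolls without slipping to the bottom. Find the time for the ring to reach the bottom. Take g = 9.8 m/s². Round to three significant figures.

t ≈ 1.86 s

Here I = MR², so the shape factor k = I/(MR²) = 1.
Newton's second law down the slope: Mg sinθ − f = Ma. The torque equation fR = Iα (with α = a/R) gives f = kMa.
Hence a = g sinθ/(1+k) = 9.8×sin32.6°/2 = 2.64 m/s².
Starting from rest, L = ½at², so t = √(2L/a) = √(2×4.55/2.64) ≈ 1.86 s.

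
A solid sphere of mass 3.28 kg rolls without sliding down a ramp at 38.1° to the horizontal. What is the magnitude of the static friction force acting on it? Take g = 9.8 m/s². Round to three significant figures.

f ≈ 5.67 N

For this body I = (2/5)MR², i.e. k = I/(MR²) = 0.4.
Along the incline Mg sinθ − f = Ma, and torque about the center fR = Iα = kMR²(a/R) gives f = kMa.
Combining, a = g sinθ/(1+k) and f = kMa = kMg sinθ/(1+k).
f = 0.4 × 3.28 × 9.8 × sin38.1° / 1.4 ≈ 5.67 N.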